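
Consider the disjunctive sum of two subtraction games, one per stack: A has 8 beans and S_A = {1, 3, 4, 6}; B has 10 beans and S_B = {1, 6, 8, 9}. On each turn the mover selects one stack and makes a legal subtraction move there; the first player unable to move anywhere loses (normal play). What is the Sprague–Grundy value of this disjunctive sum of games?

2

Stack A, S = {1, 3, 4, 6}:
n : 0 1 2 3 4 5 6 7 8
G : 0 1 0 1 2 3 2 0 1
G_A(8) = 1.
Stack B, S = {1, 6, 8, 9}:
G(0) = 0
G(1) = mex{0} = 1
G(2) = mex{1} = 0
G(3) = mex{0} = 1
G(4) = mex{1} = 0
G(5) = mex{0} = 1
G(6) = mex{1,0} = 2
G(7) = mex{2,1} = 0
G(8) = mex{0,0,0} = 1
G(9) = mex{1,1,1,0} = 2
G(10) = mex{2,0,0,1} = 3
G_B(10) = 3.
Combined Grundy value = 1 ⊕ 3 = 2.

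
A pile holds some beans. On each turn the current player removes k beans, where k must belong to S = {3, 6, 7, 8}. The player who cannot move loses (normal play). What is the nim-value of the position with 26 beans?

1

G(0) = 0
G(1) = mex{} = 0
G(2) = mex{} = 0
G(3) = mex{0} = 1
G(4) = mex{0} = 1
G(5) = mex{0} = 1
G(6) = mex{1,0} = 2
G(7) = mex{1,0,0} = 2
G(8) = mex{1,0,0,0} = 2
G(9) = mex{2,1,0,0} = 3
G(10) = mex{2,1,1,0} = 3
G(11) = mex{2,1,1,1} = 0
G(12) = mex{3,2,1,1} = 0
G(13) = mex{3,2,2,1} = 0
G(14) = mex{0,2,2,2} = 1
G(15) = mex{0,3,2,2} = 1
G(16) = mex{0,3,3,2} = 1
G(17) = mex{1,0,3,3} = 2
G(18) = mex{1,0,0,3} = 2
G(19) = mex{1,0,0,0} = 2
G(20) = mex{2,1,0,0} = 3
G(21) = mex{2,1,1,0} = 3
G(22) = mex{2,1,1,1} = 0
G(23) = mex{3,2,1,1} = 0
G(24) = mex{3,2,2,1} = 0
G(25) = mex{0,2,2,2} = 1
G(26) = mex{0,3,2,2} = 1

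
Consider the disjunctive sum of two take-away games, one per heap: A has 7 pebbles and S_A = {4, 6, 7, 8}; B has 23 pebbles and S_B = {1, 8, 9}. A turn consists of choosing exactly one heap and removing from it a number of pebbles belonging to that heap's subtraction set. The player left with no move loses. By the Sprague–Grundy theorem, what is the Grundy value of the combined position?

Heap A, S = {4, 6, 7, 8}:
G(0) = 0
G(1) = mex{} = 0
G(2) = mex{} = 0
G(3) = mex{} = 0
G(4) = mex{0} = 1
G(5) = mex{0} = 1
G(6) = mex{0,0} = 1
G(7) = mex{0,0,0} = 1
G_A(7) = 1.
Heap B, S = {1, 8, 9}:
n :  0  1  2  3  4  5  6  7  8  9 10 11 12 13 14 15 16 17 18 19 20 21 22 23
G :  0  1  0  1  0  1  0  1  2  3  2  3  2  3  2  3  0  1  0  1  0  1  0  1
G_B(23) = 1.
Combined Grundy value = 1 ⊕ 1 = 0.

0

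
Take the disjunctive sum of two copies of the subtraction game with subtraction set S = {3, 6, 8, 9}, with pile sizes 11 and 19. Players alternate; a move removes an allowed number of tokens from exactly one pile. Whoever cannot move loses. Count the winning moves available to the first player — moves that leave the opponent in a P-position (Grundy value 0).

3

All piles use S = {3, 6, 8, 9}:
n :  0  1  2  3  4  5  6  7  8  9 10 11 12 13 14 15 16 17 18 19
G :  0  0  0  1  1  1  2  2  2  3  3  3  0  0  0  1  1  1  2  2
Pile A: G(11) = 3.
Pile B: G(19) = 2.
Combined Grundy value = 3 ⊕ 2 = 1.
A winning move leaves total XOR = 0, i.e. changes one component's Grundy value g to g ⊕ X where X is the current total.
Pile A: need g' = 3⊕1 = 2. Options: 11−3→G=2, 11−6→G=1, 11−8→G=1, 11−9→G=0. Hits: 1.
Pile B: need g' = 2⊕1 = 3. Options: 19−3→G=1, 19−6→G=0, 19−8→G=3, 19−9→G=3. Hits: 2.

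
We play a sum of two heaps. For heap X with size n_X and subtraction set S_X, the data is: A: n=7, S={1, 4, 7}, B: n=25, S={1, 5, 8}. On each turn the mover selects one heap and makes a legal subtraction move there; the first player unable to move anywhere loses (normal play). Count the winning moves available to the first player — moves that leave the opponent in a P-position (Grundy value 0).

0

Heap A, S = {1, 4, 7}:
n : 0 1 2 3 4 5 6 7
G : 0 1 0 1 2 0 1 2
G_A(7) = 2.
Heap B, S = {1, 5, 8}:
G(0) = 0
G(1) = mex{0} = 1
G(2) = mex{1} = 0
G(3) = mex{0} = 1
G(4) = mex{1} = 0
G(5) = mex{0,0} = 1
G(6) = mex{1,1} = 0
G(7) = mex{0,0} = 1
G(8) = mex{1,1,0} = 2
G(9) = mex{2,0,1} = 3
G(10) = mex{3,1,0} = 2
G(11) = mex{2,0,1} = 3
G(12) = mex{3,1,0} = 2
G(13) = mex{2,2,1} = 0
G(14) = mex{0,3,0} = 1
G(15) = mex{1,2,1} = 0
G(16) = mex{0,3,2} = 1
G(17) = mex{1,2,3} = 0
G(18) = mex{0,0,2} = 1
G(19) = mex{1,1,3} = 0
G(20) = mex{0,0,2} = 1
G(21) = mex{1,1,0} = 2
G(22) = mex{2,0,1} = 3
G(23) = mex{3,1,0} = 2
G(24) = mex{2,0,1} = 3
G(25) = mex{3,1,0} = 2
G_B(25) = 2.
Combined Grundy value = 2 ⊕ 2 = 0.
A winning move leaves total XOR = 0, i.e. changes one component's Grundy value g to g ⊕ X where X is the current total.
Heap A: target g' = 2⊕0 = 2, but every legal move changes the Grundy value (mex property), so 0 moves.
Heap B: target g' = 2⊕0 = 2, but every legal move changes the Grundy value (mex property), so 0 moves.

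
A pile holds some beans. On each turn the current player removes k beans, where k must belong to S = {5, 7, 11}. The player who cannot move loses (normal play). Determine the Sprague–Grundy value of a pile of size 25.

1

G(0) = 0
G(1) = mex{} = 0
G(2) = mex{} = 0
G(3) = mex{} = 0
G(4) = mex{} = 0
G(5) = mex{0} = 1
G(6) = mex{0} = 1
G(7) = mex{0,0} = 1
G(8) = mex{0,0} = 1
G(9) = mex{0,0} = 1
G(10) = mex{1,0} = 2
G(11) = mex{1,0,0} = 2
G(12) = mex{1,1,0} = 2
G(13) = mex{1,1,0} = 2
G(14) = mex{1,1,0} = 2
G(15) = mex{2,1,0} = 3
G(16) = mex{2,1,1} = 0
G(17) = mex{2,2,1} = 0
G(18) = mex{2,2,1} = 0
G(19) = mex{2,2,1} = 0
G(20) = mex{3,2,1} = 0
G(21) = mex{0,2,2} = 1
G(22) = mex{0,3,2} = 1
G(23) = mex{0,0,2} = 1
G(24) = mex{0,0,2} = 1
G(25) = mex{0,0,2} = 1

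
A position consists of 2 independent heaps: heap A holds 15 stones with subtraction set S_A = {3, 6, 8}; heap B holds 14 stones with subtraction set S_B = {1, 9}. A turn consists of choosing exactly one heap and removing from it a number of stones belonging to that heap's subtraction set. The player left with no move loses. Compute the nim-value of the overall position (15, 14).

1

Heap A, S = {3, 6, 8}:
G(0) = 0
G(1) = mex{} = 0
G(2) = mex{} = 0
G(3) = mex{0} = 1
G(4) = mex{0} = 1
G(5) = mex{0} = 1
G(6) = mex{1,0} = 2
G(7) = mex{1,0} = 2
G(8) = mex{1,0,0} = 2
G(9) = mex{2,1,0} = 3
G(10) = mex{2,1,0} = 3
G(11) = mex{2,1,1} = 0
G(12) = mex{3,2,1} = 0
G(13) = mex{3,2,1} = 0
G(14) = mex{0,2,2} = 1
G(15) = mex{0,3,2} = 1
G_A(15) = 1.
Heap B, S = {1, 9}:
n :  0  1  2  3  4  5  6  7  8  9 10 11 12 13 14
G :  0  1  0  1  0  1  0  1  0  1  0  1  0  1  0
G_B(14) = 0.
Combined Grundy value = 1 ⊕ 0 = 1.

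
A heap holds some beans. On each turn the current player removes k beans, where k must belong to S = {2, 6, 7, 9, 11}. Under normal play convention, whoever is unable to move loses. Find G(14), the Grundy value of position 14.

n :  0  1  2  3  4  5  6  7  8  9 10 11 12 13 14
G :  0  0  1  1  0  0  1  1  2  2  3  3  2  2  3

3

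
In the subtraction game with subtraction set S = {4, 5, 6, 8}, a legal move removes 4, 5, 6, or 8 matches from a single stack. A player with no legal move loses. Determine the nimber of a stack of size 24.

G(0) = 0
G(1) = mex{} = 0
G(2) = mex{} = 0
G(3) = mex{} = 0
G(4) = mex{0} = 1
G(5) = mex{0,0} = 1
G(6) = mex{0,0,0} = 1
G(7) = mex{0,0,0} = 1
G(8) = mex{1,0,0,0} = 2
G(9) = mex{1,1,0,0} = 2
G(10) = mex{1,1,1,0} = 2
G(11) = mex{1,1,1,0} = 2
G(12) = mex{2,1,1,1} = 0
G(13) = mex{2,2,1,1} = 0
G(14) = mex{2,2,2,1} = 0
G(15) = mex{2,2,2,1} = 0
G(16) = mex{0,2,2,2} = 1
G(17) = mex{0,0,2,2} = 1
G(18) = mex{0,0,0,2} = 1
G(19) = mex{0,0,0,2} = 1
G(20) = mex{1,0,0,0} = 2
G(21) = mex{1,1,0,0} = 2
G(22) = mex{1,1,1,0} = 2
G(23) = mex{1,1,1,0} = 2
G(24) = mex{2,1,1,1} = 0

0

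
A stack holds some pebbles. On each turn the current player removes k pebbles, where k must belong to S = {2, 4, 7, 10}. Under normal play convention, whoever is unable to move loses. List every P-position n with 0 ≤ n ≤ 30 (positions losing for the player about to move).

0, 1, 6, 9, 12, 15, 18, 21, 24, 27, 30

G(0) = 0
G(1) = mex{} = 0
G(2) = mex{0} = 1
G(3) = mex{0} = 1
G(4) = mex{1,0} = 2
G(5) = mex{1,0} = 2
G(6) = mex{2,1} = 0
G(7) = mex{2,1,0} = 3
G(8) = mex{0,2,0} = 1
G(9) = mex{3,2,1} = 0
G(10) = mex{1,0,1,0} = 2
G(11) = mex{0,3,2,0} = 1
G(12) = mex{2,1,2,1} = 0
G(13) = mex{1,0,0,1} = 2
G(14) = mex{0,2,3,2} = 1
G(15) = mex{2,1,1,2} = 0
G(16) = mex{1,0,0,0} = 2
G(17) = mex{0,2,2,3} = 1
G(18) = mex{2,1,1,1} = 0
G(19) = mex{1,0,0,0} = 2
G(20) = mex{0,2,2,2} = 1
G(21) = mex{2,1,1,1} = 0
G(22) = mex{1,0,0,0} = 2
G(23) = mex{0,2,2,2} = 1
G(24) = mex{2,1,1,1} = 0
G(25) = mex{1,0,0,0} = 2
G(26) = mex{0,2,2,2} = 1
G(27) = mex{2,1,1,1} = 0
G(28) = mex{1,0,0,0} = 2
G(29) = mex{0,2,2,2} = 1
G(30) = mex{2,1,1,1} = 0
P-positions are exactly the n with G(n) = 0.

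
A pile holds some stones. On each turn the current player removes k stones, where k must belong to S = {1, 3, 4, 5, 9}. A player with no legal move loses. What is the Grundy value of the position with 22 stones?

n :  0  1  2  3  4  5  6  7  8  9 10 11 12 13 14 15 16 17 18 19 20 21 22
G :  0  1  0  1  2  3  2  3  0  1  0  1  2  3  2  3  0  1  0  1  2  3  2

2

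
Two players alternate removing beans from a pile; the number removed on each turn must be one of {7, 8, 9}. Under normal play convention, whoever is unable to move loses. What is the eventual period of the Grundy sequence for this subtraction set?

n :  0  1  2  3  4  5  6  7  8  9 10 11 12 13 14 15 16 17 18 19 20 21 22 23 24 25 26 27 28 29 30 31 32 33
G :  0  0  0  0  0  0  0  1  1  1  1  1  1  1  2  2  0  0  0  0  0  0  0  1  1  1  1  1  1  1  2  2  0  0
G(n+16) = G(n) holds for n = 0,…,8 (a full window of length max(S) = 9), so the sequence is purely periodic with period 16.

16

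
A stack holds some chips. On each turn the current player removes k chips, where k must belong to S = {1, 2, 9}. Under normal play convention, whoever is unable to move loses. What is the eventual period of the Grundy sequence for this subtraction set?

G(0) = 0
G(1) = mex{0} = 1
G(2) = mex{1,0} = 2
G(3) = mex{2,1} = 0
G(4) = mex{0,2} = 1
G(5) = mex{1,0} = 2
G(6) = mex{2,1} = 0
G(7) = mex{0,2} = 1
G(8) = mex{1,0} = 2
G(9) = mex{2,1,0} = 3
G(10) = mex{3,2,1} = 0
G(11) = mex{0,3,2} = 1
G(12) = mex{1,0,0} = 2
G(13) = mex{2,1,1} = 0
G(14) = mex{0,2,2} = 1
G(15) = mex{1,0,0} = 2
G(16) = mex{2,1,1} = 0
G(17) = mex{0,2,2} = 1
G(18) = mex{1,0,3} = 2
G(19) = mex{2,1,0} = 3
G(20) = mex{3,2,1} = 0
G(21) = mex{0,3,2} = 1
G(n+10) = G(n) holds for n = 0,…,8 (a full window of length max(S) = 9), so the sequence is purely periodic with period 10.

10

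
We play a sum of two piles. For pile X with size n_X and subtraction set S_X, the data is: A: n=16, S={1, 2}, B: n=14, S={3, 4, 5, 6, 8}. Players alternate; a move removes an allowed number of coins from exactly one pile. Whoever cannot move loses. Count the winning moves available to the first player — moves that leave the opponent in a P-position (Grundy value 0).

Pile A, S = {1, 2}:
G(0) = 0
G(1) = mex{0} = 1
G(2) = mex{1,0} = 2
G(3) = mex{2,1} = 0
G(4) = mex{0,2} = 1
G(5) = mex{1,0} = 2
G(6) = mex{2,1} = 0
G(7) = mex{0,2} = 1
G(8) = mex{1,0} = 2
G(9) = mex{2,1} = 0
G(10) = mex{0,2} = 1
G(11) = mex{1,0} = 2
G(12) = mex{2,1} = 0
G(13) = mex{0,2} = 1
G(14) = mex{1,0} = 2
G(15) = mex{2,1} = 0
G(16) = mex{0,2} = 1
G_A(16) = 1.
Pile B, S = {3, 4, 5, 6, 8}:
n :  0  1  2  3  4  5  6  7  8  9 10 11 12 13 14
G :  0  0  0  1  1  1  2  2  2  3  3  0  0  0  1
G_B(14) = 1.
Combined Grundy value = 1 ⊕ 1 = 0.
A winning move leaves total XOR = 0, i.e. changes one component's Grundy value g to g ⊕ X where X is the current total.
Pile A: target g' = 1⊕0 = 1, but every legal move changes the Grundy value (mex property), so 0 moves.
Pile B: target g' = 1⊕0 = 1, but every legal move changes the Grundy value (mex property), so 0 moves.

0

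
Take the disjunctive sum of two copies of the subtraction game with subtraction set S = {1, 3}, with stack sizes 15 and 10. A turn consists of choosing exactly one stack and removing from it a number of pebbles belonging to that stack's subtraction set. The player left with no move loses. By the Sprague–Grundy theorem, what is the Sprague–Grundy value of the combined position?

All stacks use S = {1, 3}:
G(0) = 0
G(1) = mex{0} = 1
G(2) = mex{1} = 0
G(3) = mex{0,0} = 1
G(4) = mex{1,1} = 0
G(5) = mex{0,0} = 1
G(6) = mex{1,1} = 0
G(7) = mex{0,0} = 1
G(8) = mex{1,1} = 0
G(9) = mex{0,0} = 1
G(10) = mex{1,1} = 0
G(11) = mex{0,0} = 1
G(12) = mex{1,1} = 0
G(13) = mex{0,0} = 1
G(14) = mex{1,1} = 0
G(15) = mex{0,0} = 1
Stack A: G(15) = 1.
Stack B: G(10) = 0.
Combined Grundy value = 1 ⊕ 0 = 1.

1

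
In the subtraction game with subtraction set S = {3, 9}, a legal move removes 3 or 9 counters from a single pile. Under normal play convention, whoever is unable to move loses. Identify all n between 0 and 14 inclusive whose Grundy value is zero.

G(0) = 0
G(1) = mex{} = 0
G(2) = mex{} = 0
G(3) = mex{0} = 1
G(4) = mex{0} = 1
G(5) = mex{0} = 1
G(6) = mex{1} = 0
G(7) = mex{1} = 0
G(8) = mex{1} = 0
G(9) = mex{0,0} = 1
G(10) = mex{0,0} = 1
G(11) = mex{0,0} = 1
G(12) = mex{1,1} = 0
G(13) = mex{1,1} = 0
G(14) = mex{1,1} = 0
P-positions are exactly the n with G(n) = 0.

0, 1, 2, 6, 7, 8, 12, 13, 14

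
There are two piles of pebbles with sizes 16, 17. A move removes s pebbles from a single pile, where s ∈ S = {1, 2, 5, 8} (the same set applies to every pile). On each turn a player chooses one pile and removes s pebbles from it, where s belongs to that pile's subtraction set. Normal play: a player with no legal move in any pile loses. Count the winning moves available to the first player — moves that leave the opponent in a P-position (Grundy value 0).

4

All piles use S = {1, 2, 5, 8}:
G(0) = 0
G(1) = mex{0} = 1
G(2) = mex{1,0} = 2
G(3) = mex{2,1} = 0
G(4) = mex{0,2} = 1
G(5) = mex{1,0,0} = 2
G(6) = mex{2,1,1} = 0
G(7) = mex{0,2,2} = 1
G(8) = mex{1,0,0,0} = 2
G(9) = mex{2,1,1,1} = 0
G(10) = mex{0,2,2,2} = 1
G(11) = mex{1,0,0,0} = 2
G(12) = mex{2,1,1,1} = 0
G(13) = mex{0,2,2,2} = 1
G(14) = mex{1,0,0,0} = 2
G(15) = mex{2,1,1,1} = 0
G(16) = mex{0,2,2,2} = 1
G(17) = mex{1,0,0,0} = 2
Pile A: G(16) = 1.
Pile B: G(17) = 2.
Combined Grundy value = 1 ⊕ 2 = 3.
A winning move leaves total XOR = 0, i.e. changes one component's Grundy value g to g ⊕ X where X is the current total.
Pile A: need g' = 1⊕3 = 2. Options: 16−1→G=0, 16−2→G=2, 16−5→G=2, 16−8→G=2. Hits: 3.
Pile B: need g' = 2⊕3 = 1. Options: 17−1→G=1, 17−2→G=0, 17−5→G=0, 17−8→G=0. Hits: 1.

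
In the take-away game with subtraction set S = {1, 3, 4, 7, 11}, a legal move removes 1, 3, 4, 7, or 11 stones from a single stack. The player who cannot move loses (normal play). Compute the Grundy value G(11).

1

n :  0  1  2  3  4  5  6  7  8  9 10 11
G :  0  1  0  1  2  3  2  3  0  1  0  1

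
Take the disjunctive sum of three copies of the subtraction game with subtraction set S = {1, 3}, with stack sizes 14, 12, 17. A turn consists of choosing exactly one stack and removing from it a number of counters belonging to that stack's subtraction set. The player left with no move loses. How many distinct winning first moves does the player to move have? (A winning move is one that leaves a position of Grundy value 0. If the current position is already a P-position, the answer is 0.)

6

All stacks use S = {1, 3}:
n :  0  1  2  3  4  5  6  7  8  9 10 11 12 13 14 15 16 17
G :  0  1  0  1  0  1  0  1  0  1  0  1  0  1  0  1  0  1
Stack A: G(14) = 0.
Stack B: G(12) = 0.
Stack C: G(17) = 1.
Combined Grundy value = 0 ⊕ 0 ⊕ 1 = 1.
A winning move leaves total XOR = 0, i.e. changes one component's Grundy value g to g ⊕ X where X is the current total.
Stack A: need g' = 0⊕1 = 1. Options: 14−1→G=1, 14−3→G=1. Hits: 2.
Stack B: need g' = 0⊕1 = 1. Options: 12−1→G=1, 12−3→G=1. Hits: 2.
Stack C: need g' = 1⊕1 = 0. Options: 17−1→G=0, 17−3→G=0. Hits: 2.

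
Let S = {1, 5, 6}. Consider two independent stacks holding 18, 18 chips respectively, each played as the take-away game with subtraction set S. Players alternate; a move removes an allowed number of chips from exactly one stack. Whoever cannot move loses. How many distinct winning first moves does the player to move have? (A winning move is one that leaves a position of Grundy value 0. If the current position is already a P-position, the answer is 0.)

All stacks use S = {1, 5, 6}:
n :  0  1  2  3  4  5  6  7  8  9 10 11 12 13 14 15 16 17 18
G :  0  1  0  1  0  1  2  3  2  3  2  0  1  0  1  0  1  2  3
Stack A: G(18) = 3.
Stack B: G(18) = 3.
Combined Grundy value = 3 ⊕ 3 = 0.
A winning move leaves total XOR = 0, i.e. changes one component's Grundy value g to g ⊕ X where X is the current total.
Stack A: target g' = 3⊕0 = 3, but every legal move changes the Grundy value (mex property), so 0 moves.
Stack B: target g' = 3⊕0 = 3, but every legal move changes the Grundy value (mex property), so 0 moves.

0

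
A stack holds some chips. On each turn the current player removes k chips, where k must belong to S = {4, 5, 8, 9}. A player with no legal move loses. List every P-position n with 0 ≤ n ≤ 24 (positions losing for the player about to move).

0, 1, 2, 3, 13, 14, 15, 16

G(0) = 0
G(1) = mex{} = 0
G(2) = mex{} = 0
G(3) = mex{} = 0
G(4) = mex{0} = 1
G(5) = mex{0,0} = 1
G(6) = mex{0,0} = 1
G(7) = mex{0,0} = 1
G(8) = mex{1,0,0} = 2
G(9) = mex{1,1,0,0} = 2
G(10) = mex{1,1,0,0} = 2
G(11) = mex{1,1,0,0} = 2
G(12) = mex{2,1,1,0} = 3
G(13) = mex{2,2,1,1} = 0
G(14) = mex{2,2,1,1} = 0
G(15) = mex{2,2,1,1} = 0
G(16) = mex{3,2,2,1} = 0
G(17) = mex{0,3,2,2} = 1
G(18) = mex{0,0,2,2} = 1
G(19) = mex{0,0,2,2} = 1
G(20) = mex{0,0,3,2} = 1
G(21) = mex{1,0,0,3} = 2
G(22) = mex{1,1,0,0} = 2
G(23) = mex{1,1,0,0} = 2
G(24) = mex{1,1,0,0} = 2
P-positions are exactly the n with G(n) = 0.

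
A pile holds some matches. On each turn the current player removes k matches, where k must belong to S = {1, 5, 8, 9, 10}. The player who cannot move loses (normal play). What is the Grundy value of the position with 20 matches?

1

n :  0  1  2  3  4  5  6  7  8  9 10 11 12 13 14 15 16 17 18 19 20
G :  0  1  0  1  0  1  0  1  2  3  2  3  2  3  2  3  4  0  1  0  1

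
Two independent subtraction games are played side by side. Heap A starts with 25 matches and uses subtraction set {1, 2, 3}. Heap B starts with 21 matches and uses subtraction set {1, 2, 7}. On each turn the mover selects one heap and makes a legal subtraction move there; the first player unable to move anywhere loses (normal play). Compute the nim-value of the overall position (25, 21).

1

Heap A, S = {1, 2, 3}:
G(0) = 0
G(1) = mex{0} = 1
G(2) = mex{1,0} = 2
G(3) = mex{2,1,0} = 3
G(4) = mex{3,2,1} = 0
G(5) = mex{0,3,2} = 1
G(6) = mex{1,0,3} = 2
G(7) = mex{2,1,0} = 3
G(8) = mex{3,2,1} = 0
G(9) = mex{0,3,2} = 1
G(10) = mex{1,0,3} = 2
G(11) = mex{2,1,0} = 3
G(12) = mex{3,2,1} = 0
G(13) = mex{0,3,2} = 1
G(14) = mex{1,0,3} = 2
G(15) = mex{2,1,0} = 3
G(16) = mex{3,2,1} = 0
G(17) = mex{0,3,2} = 1
G(18) = mex{1,0,3} = 2
G(19) = mex{2,1,0} = 3
G(20) = mex{3,2,1} = 0
G(21) = mex{0,3,2} = 1
G(22) = mex{1,0,3} = 2
G(23) = mex{2,1,0} = 3
G(24) = mex{3,2,1} = 0
G(25) = mex{0,3,2} = 1
G_A(25) = 1.
Heap B, S = {1, 2, 7}:
G(0) = 0
G(1) = mex{0} = 1
G(2) = mex{1,0} = 2
G(3) = mex{2,1} = 0
G(4) = mex{0,2} = 1
G(5) = mex{1,0} = 2
G(6) = mex{2,1} = 0
G(7) = mex{0,2,0} = 1
G(8) = mex{1,0,1} = 2
G(9) = mex{2,1,2} = 0
G(10) = mex{0,2,0} = 1
G(11) = mex{1,0,1} = 2
G(12) = mex{2,1,2} = 0
G(13) = mex{0,2,0} = 1
G(14) = mex{1,0,1} = 2
G(15) = mex{2,1,2} = 0
G(16) = mex{0,2,0} = 1
G(17) = mex{1,0,1} = 2
G(18) = mex{2,1,2} = 0
G(19) = mex{0,2,0} = 1
G(20) = mex{1,0,1} = 2
G(21) = mex{2,1,2} = 0
G_B(21) = 0.
Combined Grundy value = 1 ⊕ 0 = 1.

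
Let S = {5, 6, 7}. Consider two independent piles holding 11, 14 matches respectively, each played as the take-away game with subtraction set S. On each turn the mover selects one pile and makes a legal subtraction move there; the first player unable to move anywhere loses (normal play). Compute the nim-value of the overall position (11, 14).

All piles use S = {5, 6, 7}:
n :  0  1  2  3  4  5  6  7  8  9 10 11 12 13 14
G :  0  0  0  0  0  1  1  1  1  1  2  2  0  0  0
Pile A: G(11) = 2.
Pile B: G(14) = 0.
Combined Grundy value = 2 ⊕ 0 = 2.

2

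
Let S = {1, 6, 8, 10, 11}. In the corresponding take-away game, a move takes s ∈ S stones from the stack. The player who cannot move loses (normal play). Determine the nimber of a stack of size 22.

n :  0  1  2  3  4  5  6  7  8  9 10 11 12 13 14 15 16 17 18 19 20 21 22
G :  0  1  0  1  0  1  2  0  1  0  1  2  3  2  3  2  0  1  2  3  2  0  1

1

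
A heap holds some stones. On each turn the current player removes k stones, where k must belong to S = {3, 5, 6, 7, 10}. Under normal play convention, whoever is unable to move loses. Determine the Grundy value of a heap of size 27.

0

n :  0  1  2  3  4  5  6  7  8  9 10 11 12 13 14 15 16 17 18 19 20 21 22 23 24 25 26 27
G :  0  0  0  1  1  1  2  2  2  3  3  3  4  0  0  0  1  1  1  2  2  2  3  3  3  4  0  0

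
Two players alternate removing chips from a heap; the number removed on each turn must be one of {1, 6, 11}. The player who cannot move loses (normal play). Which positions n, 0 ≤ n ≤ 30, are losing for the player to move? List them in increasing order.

G(0) = 0
G(1) = mex{0} = 1
G(2) = mex{1} = 0
G(3) = mex{0} = 1
G(4) = mex{1} = 0
G(5) = mex{0} = 1
G(6) = mex{1,0} = 2
G(7) = mex{2,1} = 0
G(8) = mex{0,0} = 1
G(9) = mex{1,1} = 0
G(10) = mex{0,0} = 1
G(11) = mex{1,1,0} = 2
G(12) = mex{2,2,1} = 0
G(13) = mex{0,0,0} = 1
G(14) = mex{1,1,1} = 0
G(15) = mex{0,0,0} = 1
G(16) = mex{1,1,1} = 0
G(17) = mex{0,2,2} = 1
G(18) = mex{1,0,0} = 2
G(19) = mex{2,1,1} = 0
G(20) = mex{0,0,0} = 1
G(21) = mex{1,1,1} = 0
G(22) = mex{0,0,2} = 1
G(23) = mex{1,1,0} = 2
G(24) = mex{2,2,1} = 0
G(25) = mex{0,0,0} = 1
G(26) = mex{1,1,1} = 0
G(27) = mex{0,0,0} = 1
G(28) = mex{1,1,1} = 0
G(29) = mex{0,2,2} = 1
G(30) = mex{1,0,0} = 2
P-positions are exactly the n with G(n) = 0.

0, 2, 4, 7, 9, 12, 14, 16, 19, 21, 24, 26, 28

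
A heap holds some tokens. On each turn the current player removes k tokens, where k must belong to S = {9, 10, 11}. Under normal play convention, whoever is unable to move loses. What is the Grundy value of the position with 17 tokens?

G(0) = 0
G(1) = mex{} = 0
G(2) = mex{} = 0
G(3) = mex{} = 0
G(4) = mex{} = 0
G(5) = mex{} = 0
G(6) = mex{} = 0
G(7) = mex{} = 0
G(8) = mex{} = 0
G(9) = mex{0} = 1
G(10) = mex{0,0} = 1
G(11) = mex{0,0,0} = 1
G(12) = mex{0,0,0} = 1
G(13) = mex{0,0,0} = 1
G(14) = mex{0,0,0} = 1
G(15) = mex{0,0,0} = 1
G(16) = mex{0,0,0} = 1
G(17) = mex{0,0,0} = 1

1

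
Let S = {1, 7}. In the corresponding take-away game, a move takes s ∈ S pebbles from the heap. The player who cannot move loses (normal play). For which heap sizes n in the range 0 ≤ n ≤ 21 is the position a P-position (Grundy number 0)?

G(0) = 0
G(1) = mex{0} = 1
G(2) = mex{1} = 0
G(3) = mex{0} = 1
G(4) = mex{1} = 0
G(5) = mex{0} = 1
G(6) = mex{1} = 0
G(7) = mex{0,0} = 1
G(8) = mex{1,1} = 0
G(9) = mex{0,0} = 1
G(10) = mex{1,1} = 0
G(11) = mex{0,0} = 1
G(12) = mex{1,1} = 0
G(13) = mex{0,0} = 1
G(14) = mex{1,1} = 0
G(15) = mex{0,0} = 1
G(16) = mex{1,1} = 0
G(17) = mex{0,0} = 1
G(18) = mex{1,1} = 0
G(19) = mex{0,0} = 1
G(20) = mex{1,1} = 0
G(21) = mex{0,0} = 1
P-positions are exactly the n with G(n) = 0.

0, 2, 4, 6, 8, 10, 12, 14, 16, 18, 20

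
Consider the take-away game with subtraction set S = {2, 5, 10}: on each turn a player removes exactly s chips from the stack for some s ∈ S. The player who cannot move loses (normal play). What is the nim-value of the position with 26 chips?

G(0) = 0
G(1) = mex{} = 0
G(2) = mex{0} = 1
G(3) = mex{0} = 1
G(4) = mex{1} = 0
G(5) = mex{1,0} = 2
G(6) = mex{0,0} = 1
G(7) = mex{2,1} = 0
G(8) = mex{1,1} = 0
G(9) = mex{0,0} = 1
G(10) = mex{0,2,0} = 1
G(11) = mex{1,1,0} = 2
G(12) = mex{1,0,1} = 2
G(13) = mex{2,0,1} = 3
G(14) = mex{2,1,0} = 3
G(15) = mex{3,1,2} = 0
G(16) = mex{3,2,1} = 0
G(17) = mex{0,2,0} = 1
G(18) = mex{0,3,0} = 1
G(19) = mex{1,3,1} = 0
G(20) = mex{1,0,1} = 2
G(21) = mex{0,0,2} = 1
G(22) = mex{2,1,2} = 0
G(23) = mex{1,1,3} = 0
G(24) = mex{0,0,3} = 1
G(25) = mex{0,2,0} = 1
G(26) = mex{1,1,0} = 2

2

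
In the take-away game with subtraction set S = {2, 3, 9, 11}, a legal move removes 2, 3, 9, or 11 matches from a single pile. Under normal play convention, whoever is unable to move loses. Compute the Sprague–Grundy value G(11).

3

G(0) = 0
G(1) = mex{} = 0
G(2) = mex{0} = 1
G(3) = mex{0,0} = 1
G(4) = mex{1,0} = 2
G(5) = mex{1,1} = 0
G(6) = mex{2,1} = 0
G(7) = mex{0,2} = 1
G(8) = mex{0,0} = 1
G(9) = mex{1,0,0} = 2
G(10) = mex{1,1,0} = 2
G(11) = mex{2,1,1,0} = 3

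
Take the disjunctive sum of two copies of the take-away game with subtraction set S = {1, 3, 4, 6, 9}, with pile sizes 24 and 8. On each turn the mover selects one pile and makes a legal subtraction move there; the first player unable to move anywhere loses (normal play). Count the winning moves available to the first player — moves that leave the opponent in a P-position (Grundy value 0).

All piles use S = {1, 3, 4, 6, 9}:
G(0) = 0
G(1) = mex{0} = 1
G(2) = mex{1} = 0
G(3) = mex{0,0} = 1
G(4) = mex{1,1,0} = 2
G(5) = mex{2,0,1} = 3
G(6) = mex{3,1,0,0} = 2
G(7) = mex{2,2,1,1} = 0
G(8) = mex{0,3,2,0} = 1
G(9) = mex{1,2,3,1,0} = 4
G(10) = mex{4,0,2,2,1} = 3
G(11) = mex{3,1,0,3,0} = 2
G(12) = mex{2,4,1,2,1} = 0
G(13) = mex{0,3,4,0,2} = 1
G(14) = mex{1,2,3,1,3} = 0
G(15) = mex{0,0,2,4,2} = 1
G(16) = mex{1,1,0,3,0} = 2
G(17) = mex{2,0,1,2,1} = 3
G(18) = mex{3,1,0,0,4} = 2
G(19) = mex{2,2,1,1,3} = 0
G(20) = mex{0,3,2,0,2} = 1
G(21) = mex{1,2,3,1,0} = 4
G(22) = mex{4,0,2,2,1} = 3
G(23) = mex{3,1,0,3,0} = 2
G(24) = mex{2,4,1,2,1} = 0
Pile A: G(24) = 0.
Pile B: G(8) = 1.
Combined Grundy value = 0 ⊕ 1 = 1.
A winning move leaves total XOR = 0, i.e. changes one component's Grundy value g to g ⊕ X where X is the current total.
Pile A: need g' = 0⊕1 = 1. Options: 24−1→G=2, 24−3→G=4, 24−4→G=1, 24−6→G=2, 24−9→G=1. Hits: 2.
Pile B: need g' = 1⊕1 = 0. Options: 8−1→G=0, 8−3→G=3, 8−4→G=2, 8−6→G=0. Hits: 2.

4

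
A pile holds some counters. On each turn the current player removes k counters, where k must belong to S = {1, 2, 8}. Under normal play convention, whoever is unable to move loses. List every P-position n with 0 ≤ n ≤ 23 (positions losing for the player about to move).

G(0) = 0
G(1) = mex{0} = 1
G(2) = mex{1,0} = 2
G(3) = mex{2,1} = 0
G(4) = mex{0,2} = 1
G(5) = mex{1,0} = 2
G(6) = mex{2,1} = 0
G(7) = mex{0,2} = 1
G(8) = mex{1,0,0} = 2
G(9) = mex{2,1,1} = 0
G(10) = mex{0,2,2} = 1
G(11) = mex{1,0,0} = 2
G(12) = mex{2,1,1} = 0
G(13) = mex{0,2,2} = 1
G(14) = mex{1,0,0} = 2
G(15) = mex{2,1,1} = 0
G(16) = mex{0,2,2} = 1
G(17) = mex{1,0,0} = 2
G(18) = mex{2,1,1} = 0
G(19) = mex{0,2,2} = 1
G(20) = mex{1,0,0} = 2
G(21) = mex{2,1,1} = 0
G(22) = mex{0,2,2} = 1
G(23) = mex{1,0,0} = 2
P-positions are exactly the n with G(n) = 0.

0, 3, 6, 9, 12, 15, 18, 21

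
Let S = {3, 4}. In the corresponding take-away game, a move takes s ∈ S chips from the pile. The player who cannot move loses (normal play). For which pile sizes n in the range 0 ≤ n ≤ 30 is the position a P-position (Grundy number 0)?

0, 1, 2, 7, 8, 9, 14, 15, 16, 21, 22, 23, 28, 29, 30

n :  0  1  2  3  4  5  6  7  8  9 10 11 12 13 14 15 16 17 18 19 20 21 22 23 24 25 26 27 28 29 30
G :  0  0  0  1  1  1  2  0  0  0  1  1  1  2  0  0  0  1  1  1  2  0  0  0  1  1  1  2  0  0  0
P-positions are exactly the n with G(n) = 0.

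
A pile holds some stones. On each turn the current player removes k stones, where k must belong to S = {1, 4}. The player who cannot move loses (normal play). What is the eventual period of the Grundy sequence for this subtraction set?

5

G(0) = 0
G(1) = mex{0} = 1
G(2) = mex{1} = 0
G(3) = mex{0} = 1
G(4) = mex{1,0} = 2
G(5) = mex{2,1} = 0
G(6) = mex{0,0} = 1
G(7) = mex{1,1} = 0
G(8) = mex{0,2} = 1
G(9) = mex{1,0} = 2
G(10) = mex{2,1} = 0
G(11) = mex{0,0} = 1
G(12) = mex{1,1} = 0
G(13) = mex{0,2} = 1
G(14) = mex{1,0} = 2
G(n+5) = G(n) holds for n = 0,…,3 (a full window of length max(S) = 4), so the sequence is purely periodic with period 5.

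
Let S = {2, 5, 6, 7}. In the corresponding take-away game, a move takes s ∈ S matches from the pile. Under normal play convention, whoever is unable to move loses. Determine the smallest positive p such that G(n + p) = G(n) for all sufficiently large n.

12

G(0) = 0
G(1) = mex{} = 0
G(2) = mex{0} = 1
G(3) = mex{0} = 1
G(4) = mex{1} = 0
G(5) = mex{1,0} = 2
G(6) = mex{0,0,0} = 1
G(7) = mex{2,1,0,0} = 3
G(8) = mex{1,1,1,0} = 2
G(9) = mex{3,0,1,1} = 2
G(10) = mex{2,2,0,1} = 3
G(11) = mex{2,1,2,0} = 3
G(12) = mex{3,3,1,2} = 0
G(13) = mex{3,2,3,1} = 0
G(14) = mex{0,2,2,3} = 1
G(15) = mex{0,3,2,2} = 1
G(16) = mex{1,3,3,2} = 0
G(17) = mex{1,0,3,3} = 2
G(18) = mex{0,0,0,3} = 1
G(19) = mex{2,1,0,0} = 3
G(20) = mex{1,1,1,0} = 2
G(21) = mex{3,0,1,1} = 2
G(22) = mex{2,2,0,1} = 3
G(23) = mex{2,1,2,0} = 3
G(24) = mex{3,3,1,2} = 0
G(25) = mex{3,2,3,1} = 0
G(n+12) = G(n) holds for n = 0,…,6 (a full window of length max(S) = 7), so the sequence is purely periodic with period 12.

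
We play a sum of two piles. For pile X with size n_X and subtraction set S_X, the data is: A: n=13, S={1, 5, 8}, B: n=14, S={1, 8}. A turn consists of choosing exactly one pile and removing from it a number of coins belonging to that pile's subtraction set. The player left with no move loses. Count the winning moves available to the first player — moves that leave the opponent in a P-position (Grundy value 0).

3

Pile A, S = {1, 5, 8}:
G(0) = 0
G(1) = mex{0} = 1
G(2) = mex{1} = 0
G(3) = mex{0} = 1
G(4) = mex{1} = 0
G(5) = mex{0,0} = 1
G(6) = mex{1,1} = 0
G(7) = mex{0,0} = 1
G(8) = mex{1,1,0} = 2
G(9) = mex{2,0,1} = 3
G(10) = mex{3,1,0} = 2
G(11) = mex{2,0,1} = 3
G(12) = mex{3,1,0} = 2
G(13) = mex{2,2,1} = 0
G_A(13) = 0.
Pile B, S = {1, 8}:
G(0) = 0
G(1) = mex{0} = 1
G(2) = mex{1} = 0
G(3) = mex{0} = 1
G(4) = mex{1} = 0
G(5) = mex{0} = 1
G(6) = mex{1} = 0
G(7) = mex{0} = 1
G(8) = mex{1,0} = 2
G(9) = mex{2,1} = 0
G(10) = mex{0,0} = 1
G(11) = mex{1,1} = 0
G(12) = mex{0,0} = 1
G(13) = mex{1,1} = 0
G(14) = mex{0,0} = 1
G_B(14) = 1.
Combined Grundy value = 0 ⊕ 1 = 1.
A winning move leaves total XOR = 0, i.e. changes one component's Grundy value g to g ⊕ X where X is the current total.
Pile A: need g' = 0⊕1 = 1. Options: 13−1→G=2, 13−5→G=2, 13−8→G=1. Hits: 1.
Pile B: need g' = 1⊕1 = 0. Options: 14−1→G=0, 14−8→G=0. Hits: 2.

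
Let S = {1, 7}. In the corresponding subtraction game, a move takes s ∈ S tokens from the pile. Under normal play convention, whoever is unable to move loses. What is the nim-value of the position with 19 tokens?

1

n :  0  1  2  3  4  5  6  7  8  9 10 11 12 13 14 15 16 17 18 19
G :  0  1  0  1  0  1  0  1  0  1  0  1  0  1  0  1  0  1  0  1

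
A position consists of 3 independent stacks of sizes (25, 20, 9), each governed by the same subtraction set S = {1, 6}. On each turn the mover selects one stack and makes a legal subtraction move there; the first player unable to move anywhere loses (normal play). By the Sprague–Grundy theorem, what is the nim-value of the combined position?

All stacks use S = {1, 6}:
G(0) = 0
G(1) = mex{0} = 1
G(2) = mex{1} = 0
G(3) = mex{0} = 1
G(4) = mex{1} = 0
G(5) = mex{0} = 1
G(6) = mex{1,0} = 2
G(7) = mex{2,1} = 0
G(8) = mex{0,0} = 1
G(9) = mex{1,1} = 0
G(10) = mex{0,0} = 1
G(11) = mex{1,1} = 0
G(12) = mex{0,2} = 1
G(13) = mex{1,0} = 2
G(14) = mex{2,1} = 0
G(15) = mex{0,0} = 1
G(16) = mex{1,1} = 0
G(17) = mex{0,0} = 1
G(18) = mex{1,1} = 0
G(19) = mex{0,2} = 1
G(20) = mex{1,0} = 2
G(21) = mex{2,1} = 0
G(22) = mex{0,0} = 1
G(23) = mex{1,1} = 0
G(24) = mex{0,0} = 1
G(25) = mex{1,1} = 0
Stack A: G(25) = 0.
Stack B: G(20) = 2.
Stack C: G(9) = 0.
Combined Grundy value = 0 ⊕ 2 ⊕ 0 = 2.

2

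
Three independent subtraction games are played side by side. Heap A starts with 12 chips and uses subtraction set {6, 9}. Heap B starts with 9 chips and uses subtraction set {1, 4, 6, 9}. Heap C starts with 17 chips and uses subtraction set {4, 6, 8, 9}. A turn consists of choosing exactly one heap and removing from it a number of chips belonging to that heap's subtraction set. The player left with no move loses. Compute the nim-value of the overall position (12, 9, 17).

1

Heap A, S = {6, 9}:
n :  0  1  2  3  4  5  6  7  8  9 10 11 12
G :  0  0  0  0  0  0  1  1  1  1  1  1  2
G_A(12) = 2.
Heap B, S = {1, 4, 6, 9}:
n : 0 1 2 3 4 5 6 7 8 9
G : 0 1 0 1 2 0 1 0 1 2
G_B(9) = 2.
Heap C, S = {4, 6, 8, 9}:
G(0) = 0
G(1) = mex{} = 0
G(2) = mex{} = 0
G(3) = mex{} = 0
G(4) = mex{0} = 1
G(5) = mex{0} = 1
G(6) = mex{0,0} = 1
G(7) = mex{0,0} = 1
G(8) = mex{1,0,0} = 2
G(9) = mex{1,0,0,0} = 2
G(10) = mex{1,1,0,0} = 2
G(11) = mex{1,1,0,0} = 2
G(12) = mex{2,1,1,0} = 3
G(13) = mex{2,1,1,1} = 0
G(14) = mex{2,2,1,1} = 0
G(15) = mex{2,2,1,1} = 0
G(16) = mex{3,2,2,1} = 0
G(17) = mex{0,2,2,2} = 1
G_C(17) = 1.
Combined Grundy value = 2 ⊕ 2 ⊕ 1 = 1.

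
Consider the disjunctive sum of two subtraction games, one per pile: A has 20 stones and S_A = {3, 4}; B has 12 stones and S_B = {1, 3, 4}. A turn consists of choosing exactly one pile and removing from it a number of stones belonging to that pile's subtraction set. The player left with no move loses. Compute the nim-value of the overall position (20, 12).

1

Pile A, S = {3, 4}:
G(0) = 0
G(1) = mex{} = 0
G(2) = mex{} = 0
G(3) = mex{0} = 1
G(4) = mex{0,0} = 1
G(5) = mex{0,0} = 1
G(6) = mex{1,0} = 2
G(7) = mex{1,1} = 0
G(8) = mex{1,1} = 0
G(9) = mex{2,1} = 0
G(10) = mex{0,2} = 1
G(11) = mex{0,0} = 1
G(12) = mex{0,0} = 1
G(13) = mex{1,0} = 2
G(14) = mex{1,1} = 0
G(15) = mex{1,1} = 0
G(16) = mex{2,1} = 0
G(17) = mex{0,2} = 1
G(18) = mex{0,0} = 1
G(19) = mex{0,0} = 1
G(20) = mex{1,0} = 2
G_A(20) = 2.
Pile B, S = {1, 3, 4}:
n :  0  1  2  3  4  5  6  7  8  9 10 11 12
G :  0  1  0  1  2  3  2  0  1  0  1  2  3
G_B(12) = 3.
Combined Grundy value = 2 ⊕ 3 = 1.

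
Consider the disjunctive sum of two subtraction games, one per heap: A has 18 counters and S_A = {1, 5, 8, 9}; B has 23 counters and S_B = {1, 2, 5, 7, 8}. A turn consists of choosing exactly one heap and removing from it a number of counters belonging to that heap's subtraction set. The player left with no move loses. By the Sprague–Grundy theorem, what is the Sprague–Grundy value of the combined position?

Heap A, S = {1, 5, 8, 9}:
n :  0  1  2  3  4  5  6  7  8  9 10 11 12 13 14 15 16 17 18
G :  0  1  0  1  0  1  0  1  2  3  2  3  2  3  2  3  0  1  0
G_A(18) = 0.
Heap B, S = {1, 2, 5, 7, 8}:
n :  0  1  2  3  4  5  6  7  8  9 10 11 12 13 14 15 16 17 18 19 20 21 22 23
G :  0  1  2  0  1  2  0  1  2  0  1  2  0  1  2  0  1  2  0  1  2  0  1  2
G_B(23) = 2.
Combined Grundy value = 0 ⊕ 2 = 2.

2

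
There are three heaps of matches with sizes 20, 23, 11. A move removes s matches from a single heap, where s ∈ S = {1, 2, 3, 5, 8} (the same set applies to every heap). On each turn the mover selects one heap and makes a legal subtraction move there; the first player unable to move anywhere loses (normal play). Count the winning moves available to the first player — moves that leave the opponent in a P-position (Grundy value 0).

All heaps use S = {1, 2, 3, 5, 8}:
n :  0  1  2  3  4  5  6  7  8  9 10 11 12 13 14 15 16 17 18 19 20 21 22 23
G :  0  1  2  3  0  1  2  3  4  5  0  1  2  3  0  1  2  3  4  5  0  1  2  3
Heap A: G(20) = 0.
Heap B: G(23) = 3.
Heap C: G(11) = 1.
Combined Grundy value = 0 ⊕ 3 ⊕ 1 = 2.
A winning move leaves total XOR = 0, i.e. changes one component's Grundy value g to g ⊕ X where X is the current total.
Heap A: need g' = 0⊕2 = 2. Options: 20−1→G=5, 20−2→G=4, 20−3→G=3, 20−5→G=1, 20−8→G=2. Hits: 1.
Heap B: need g' = 3⊕2 = 1. Options: 23−1→G=2, 23−2→G=1, 23−3→G=0, 23−5→G=4, 23−8→G=1. Hits: 2.
Heap C: need g' = 1⊕2 = 3. Options: 11−1→G=0, 11−2→G=5, 11−3→G=4, 11−5→G=2, 11−8→G=3. Hits: 1.

4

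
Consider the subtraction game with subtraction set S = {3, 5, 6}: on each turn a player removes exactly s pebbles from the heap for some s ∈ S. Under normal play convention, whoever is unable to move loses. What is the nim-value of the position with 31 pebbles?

G(0) = 0
G(1) = mex{} = 0
G(2) = mex{} = 0
G(3) = mex{0} = 1
G(4) = mex{0} = 1
G(5) = mex{0,0} = 1
G(6) = mex{1,0,0} = 2
G(7) = mex{1,0,0} = 2
G(8) = mex{1,1,0} = 2
G(9) = mex{2,1,1} = 0
G(10) = mex{2,1,1} = 0
G(11) = mex{2,2,1} = 0
G(12) = mex{0,2,2} = 1
G(13) = mex{0,2,2} = 1
G(14) = mex{0,0,2} = 1
G(15) = mex{1,0,0} = 2
G(16) = mex{1,0,0} = 2
G(17) = mex{1,1,0} = 2
G(18) = mex{2,1,1} = 0
G(19) = mex{2,1,1} = 0
G(20) = mex{2,2,1} = 0
G(21) = mex{0,2,2} = 1
G(22) = mex{0,2,2} = 1
G(23) = mex{0,0,2} = 1
G(24) = mex{1,0,0} = 2
G(25) = mex{1,0,0} = 2
G(26) = mex{1,1,0} = 2
G(27) = mex{2,1,1} = 0
G(28) = mex{2,1,1} = 0
G(29) = mex{2,2,1} = 0
G(30) = mex{0,2,2} = 1
G(31) = mex{0,2,2} = 1

1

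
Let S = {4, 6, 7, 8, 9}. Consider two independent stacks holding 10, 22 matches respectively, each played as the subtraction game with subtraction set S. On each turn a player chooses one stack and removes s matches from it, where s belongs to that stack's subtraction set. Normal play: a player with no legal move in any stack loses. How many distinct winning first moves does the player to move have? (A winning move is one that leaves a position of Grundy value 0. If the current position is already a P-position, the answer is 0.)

All stacks use S = {4, 6, 7, 8, 9}:
n :  0  1  2  3  4  5  6  7  8  9 10 11 12 13 14 15 16 17 18 19 20 21 22
G :  0  0  0  0  1  1  1  1  2  2  2  2  3  0  0  0  0  1  1  1  1  2  2
Stack A: G(10) = 2.
Stack B: G(22) = 2.
Combined Grundy value = 2 ⊕ 2 = 0.
A winning move leaves total XOR = 0, i.e. changes one component's Grundy value g to g ⊕ X where X is the current total.
Stack A: target g' = 2⊕0 = 2, but every legal move changes the Grundy value (mex property), so 0 moves.
Stack B: target g' = 2⊕0 = 2, but every legal move changes the Grundy value (mex property), so 0 moves.

0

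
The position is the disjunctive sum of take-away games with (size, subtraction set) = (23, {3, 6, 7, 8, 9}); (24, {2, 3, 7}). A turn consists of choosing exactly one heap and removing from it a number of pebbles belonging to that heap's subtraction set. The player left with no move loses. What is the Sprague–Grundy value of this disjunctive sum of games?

1

Heap A, S = {3, 6, 7, 8, 9}:
G(0) = 0
G(1) = mex{} = 0
G(2) = mex{} = 0
G(3) = mex{0} = 1
G(4) = mex{0} = 1
G(5) = mex{0} = 1
G(6) = mex{1,0} = 2
G(7) = mex{1,0,0} = 2
G(8) = mex{1,0,0,0} = 2
G(9) = mex{2,1,0,0,0} = 3
G(10) = mex{2,1,1,0,0} = 3
G(11) = mex{2,1,1,1,0} = 3
G(12) = mex{3,2,1,1,1} = 0
G(13) = mex{3,2,2,1,1} = 0
G(14) = mex{3,2,2,2,1} = 0
G(15) = mex{0,3,2,2,2} = 1
G(16) = mex{0,3,3,2,2} = 1
G(17) = mex{0,3,3,3,2} = 1
G(18) = mex{1,0,3,3,3} = 2
G(19) = mex{1,0,0,3,3} = 2
G(20) = mex{1,0,0,0,3} = 2
G(21) = mex{2,1,0,0,0} = 3
G(22) = mex{2,1,1,0,0} = 3
G(23) = mex{2,1,1,1,0} = 3
G_A(23) = 3.
Heap B, S = {2, 3, 7}:
G(0) = 0
G(1) = mex{} = 0
G(2) = mex{0} = 1
G(3) = mex{0,0} = 1
G(4) = mex{1,0} = 2
G(5) = mex{1,1} = 0
G(6) = mex{2,1} = 0
G(7) = mex{0,2,0} = 1
G(8) = mex{0,0,0} = 1
G(9) = mex{1,0,1} = 2
G(10) = mex{1,1,1} = 0
G(11) = mex{2,1,2} = 0
G(12) = mex{0,2,0} = 1
G(13) = mex{0,0,0} = 1
G(14) = mex{1,0,1} = 2
G(15) = mex{1,1,1} = 0
G(16) = mex{2,1,2} = 0
G(17) = mex{0,2,0} = 1
G(18) = mex{0,0,0} = 1
G(19) = mex{1,0,1} = 2
G(20) = mex{1,1,1} = 0
G(21) = mex{2,1,2} = 0
G(22) = mex{0,2,0} = 1
G(23) = mex{0,0,0} = 1
G(24) = mex{1,0,1} = 2
G_B(24) = 2.
Combined Grundy value = 3 ⊕ 2 = 1.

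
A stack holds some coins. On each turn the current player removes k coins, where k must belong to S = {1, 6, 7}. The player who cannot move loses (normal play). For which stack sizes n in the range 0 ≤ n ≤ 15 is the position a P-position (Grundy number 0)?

0, 2, 4, 12, 14

G(0) = 0
G(1) = mex{0} = 1
G(2) = mex{1} = 0
G(3) = mex{0} = 1
G(4) = mex{1} = 0
G(5) = mex{0} = 1
G(6) = mex{1,0} = 2
G(7) = mex{2,1,0} = 3
G(8) = mex{3,0,1} = 2
G(9) = mex{2,1,0} = 3
G(10) = mex{3,0,1} = 2
G(11) = mex{2,1,0} = 3
G(12) = mex{3,2,1} = 0
G(13) = mex{0,3,2} = 1
G(14) = mex{1,2,3} = 0
G(15) = mex{0,3,2} = 1
P-positions are exactly the n with G(n) = 0.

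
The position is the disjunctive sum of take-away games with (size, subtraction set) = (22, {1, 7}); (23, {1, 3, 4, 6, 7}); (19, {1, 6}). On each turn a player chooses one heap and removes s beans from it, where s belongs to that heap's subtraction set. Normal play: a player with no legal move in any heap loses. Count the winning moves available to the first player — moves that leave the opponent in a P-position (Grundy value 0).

Heap A, S = {1, 7}:
G(0) = 0
G(1) = mex{0} = 1
G(2) = mex{1} = 0
G(3) = mex{0} = 1
G(4) = mex{1} = 0
G(5) = mex{0} = 1
G(6) = mex{1} = 0
G(7) = mex{0,0} = 1
G(8) = mex{1,1} = 0
G(9) = mex{0,0} = 1
G(10) = mex{1,1} = 0
G(11) = mex{0,0} = 1
G(12) = mex{1,1} = 0
G(13) = mex{0,0} = 1
G(14) = mex{1,1} = 0
G(15) = mex{0,0} = 1
G(16) = mex{1,1} = 0
G(17) = mex{0,0} = 1
G(18) = mex{1,1} = 0
G(19) = mex{0,0} = 1
G(20) = mex{1,1} = 0
G(21) = mex{0,0} = 1
G(22) = mex{1,1} = 0
G_A(22) = 0.
Heap B, S = {1, 3, 4, 6, 7}:
G(0) = 0
G(1) = mex{0} = 1
G(2) = mex{1} = 0
G(3) = mex{0,0} = 1
G(4) = mex{1,1,0} = 2
G(5) = mex{2,0,1} = 3
G(6) = mex{3,1,0,0} = 2
G(7) = mex{2,2,1,1,0} = 3
G(8) = mex{3,3,2,0,1} = 4
G(9) = mex{4,2,3,1,0} = 5
G(10) = mex{5,3,2,2,1} = 0
G(11) = mex{0,4,3,3,2} = 1
G(12) = mex{1,5,4,2,3} = 0
G(13) = mex{0,0,5,3,2} = 1
G(14) = mex{1,1,0,4,3} = 2
G(15) = mex{2,0,1,5,4} = 3
G(16) = mex{3,1,0,0,5} = 2
G(17) = mex{2,2,1,1,0} = 3
G(18) = mex{3,3,2,0,1} = 4
G(19) = mex{4,2,3,1,0} = 5
G(20) = mex{5,3,2,2,1} = 0
G(21) = mex{0,4,3,3,2} = 1
G(22) = mex{1,5,4,2,3} = 0
G(23) = mex{0,0,5,3,2} = 1
G_B(23) = 1.
Heap C, S = {1, 6}:
n :  0  1  2  3  4  5  6  7  8  9 10 11 12 13 14 15 16 17 18 19
G :  0  1  0  1  0  1  2  0  1  0  1  0  1  2  0  1  0  1  0  1
G_C(19) = 1.
Combined Grundy value = 0 ⊕ 1 ⊕ 1 = 0.
A winning move leaves total XOR = 0, i.e. changes one component's Grundy value g to g ⊕ X where X is the current total.
Heap A: target g' = 0⊕0 = 0, but every legal move changes the Grundy value (mex property), so 0 moves.
Heap B: target g' = 1⊕0 = 1, but every legal move changes the Grundy value (mex property), so 0 moves.
Heap C: target g' = 1⊕0 = 1, but every legal move changes the Grundy value (mex property), so 0 moves.

0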